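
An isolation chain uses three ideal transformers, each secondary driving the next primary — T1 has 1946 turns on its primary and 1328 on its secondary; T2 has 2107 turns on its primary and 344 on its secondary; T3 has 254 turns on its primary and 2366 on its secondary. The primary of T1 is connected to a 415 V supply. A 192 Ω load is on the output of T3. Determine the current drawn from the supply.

I_supply ≈ 2.33 A

Secondary of T1: V = 415.00 × 1328/1946 = 283.21 V.
Secondary of T2: V = 283.21 × 344/2107 = 46.238 V.
Secondary of T3: V = 46.238 × 2366/254 = 430.70 V.
I_load = 430.70/192 = 2.2432 A, so P_out = 430.70 × 2.2432 = 966.17 W.
All ideal ⇒ P_in = P_out, so I_supply = 966.17/415 = 2.33 A.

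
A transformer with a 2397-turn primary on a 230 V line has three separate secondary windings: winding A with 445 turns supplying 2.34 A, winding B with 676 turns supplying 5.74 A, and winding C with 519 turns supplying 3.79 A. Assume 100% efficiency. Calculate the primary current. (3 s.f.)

I_p ≈ 2.87 A

V_A = 230 × 445/2397 = 42.699 V; V_B = 230 × 676/2397 = 64.864 V; V_C = 230 × 519/2397 = 49.800 V.
P_out = V_A I_A + V_B I_B + V_C I_C = 42.699×2.34 + 64.864×5.74 + 49.800×3.79 = 99.916 + 372.32 + 188.74 = 660.98 W.
Ideal ⇒ P_in = P_out, so I_p = P_out/V_p = 660.98/230 = 2.87 A.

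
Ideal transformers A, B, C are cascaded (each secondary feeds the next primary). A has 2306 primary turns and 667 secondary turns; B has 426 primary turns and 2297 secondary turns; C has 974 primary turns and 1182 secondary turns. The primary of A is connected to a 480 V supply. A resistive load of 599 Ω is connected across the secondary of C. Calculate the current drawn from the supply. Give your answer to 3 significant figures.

After A: V = 480.00 × 667/2306 = 138.84 V.
After B: V = 138.84 × 2297/426 = 748.62 V.
After C: V = 748.62 × 1182/974 = 908.48 V.
I_load = 908.48/599 = 1.5167 A, so P_out = 908.48 × 1.5167 = 1377.9 W.
All ideal ⇒ P_in = P_out, so I_supply = 1377.9/480 = 2.87 A.

I_supply ≈ 2.87 A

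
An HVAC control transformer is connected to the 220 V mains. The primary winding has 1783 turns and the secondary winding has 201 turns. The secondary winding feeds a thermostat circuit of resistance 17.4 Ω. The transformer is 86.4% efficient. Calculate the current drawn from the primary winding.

V_s = 220 × 201/1783 = 24.801 V.
I_s = V_s/R = 24.801/17.4 = 1.4253 A.
P_out = V_s I_s = 24.801 × 1.4253 = 35.350 W.
P_in = P_out/η = 35.350/0.864 = 40.914 W.
I_p = P_in/V_p = 40.914/220 = 0.186 A.

I_p ≈ 0.186 A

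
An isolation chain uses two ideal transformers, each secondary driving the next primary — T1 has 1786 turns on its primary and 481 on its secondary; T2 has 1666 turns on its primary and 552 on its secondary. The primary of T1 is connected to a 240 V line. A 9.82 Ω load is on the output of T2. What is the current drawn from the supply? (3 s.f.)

After T1: V = 240.00 × 481/1786 = 64.636 V.
After T2: V = 64.636 × 552/1666 = 21.416 V.
I_load = 21.416/9.82 = 2.1809 A, so P_out = 21.416 × 2.1809 = 46.705 W.
All ideal ⇒ P_in = P_out, so I_supply = 46.705/240 = 0.195 A.

I_supply ≈ 0.195 A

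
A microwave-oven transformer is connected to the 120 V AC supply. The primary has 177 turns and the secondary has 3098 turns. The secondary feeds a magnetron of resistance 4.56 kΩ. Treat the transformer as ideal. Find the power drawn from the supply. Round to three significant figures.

V_s = V_p × N_s/N_p = 120 × 3098/177 = 2100.3 V.
I_s = V_s/R = 2100.3/4560 = 0.46060 A.
I_p = I_s × N_s/N_p = 0.46060 × 3098/177 = 8.0618 A.
P = V_p I_p = 120 × 8.0618 = 967 W.

P ≈ 967 W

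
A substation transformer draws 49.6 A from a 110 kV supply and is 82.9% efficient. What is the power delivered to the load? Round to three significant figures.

P_out ≈ 4.52×10^6 W

P_in = V_p I_p = 110000 × 49.6 = 5.4560×10^6 W.
P_out = η P_in = 0.829 × 5.4560×10^6 = 4.52×10^6 W.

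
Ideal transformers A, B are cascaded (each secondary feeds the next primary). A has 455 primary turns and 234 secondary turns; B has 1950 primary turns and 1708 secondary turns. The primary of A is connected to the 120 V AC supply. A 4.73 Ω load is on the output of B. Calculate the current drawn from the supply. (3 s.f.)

Secondary of A: V = 120.00 × 234/455 = 61.714 V.
Secondary of B: V = 61.714 × 1708/1950 = 54.055 V.
I_load = 54.055/4.73 = 11.428 A, so P_out = 54.055 × 11.428 = 617.76 W.
All ideal ⇒ P_in = P_out, so I_supply = 617.76/120 = 5.15 A.

I_supply ≈ 5.15 A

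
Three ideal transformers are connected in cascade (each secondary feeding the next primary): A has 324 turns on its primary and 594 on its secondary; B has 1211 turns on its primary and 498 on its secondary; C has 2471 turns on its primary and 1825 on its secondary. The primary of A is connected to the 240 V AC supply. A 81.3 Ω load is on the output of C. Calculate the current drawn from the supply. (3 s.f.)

After A: V = 240.00 × 594/324 = 440.00 V.
After B: V = 440.00 × 498/1211 = 180.94 V.
After C: V = 180.94 × 1825/2471 = 133.64 V.
I_load = 133.64/81.3 = 1.6438 A, so P_out = 133.64 × 1.6438 = 219.67 W.
All ideal ⇒ P_in = P_out, so I_supply = 219.67/240 = 0.915 A.

I_supply ≈ 0.915 A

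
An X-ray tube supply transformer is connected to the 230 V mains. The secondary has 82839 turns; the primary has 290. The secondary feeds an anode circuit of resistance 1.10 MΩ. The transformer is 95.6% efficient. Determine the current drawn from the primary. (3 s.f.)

V_s = 230 × 82839/290 = 65700 V.
I_s = V_s/R = 65700/(1.10×10^6) = 0.059727 A.
P_out = V_s I_s = 65700 × 0.059727 = 3924.1 W.
P_in = P_out/η = 3924.1/0.956 = 4104.7 W.
I_p = P_in/V_p = 4104.7/230 = 17.8 A.

I_p ≈ 17.8 A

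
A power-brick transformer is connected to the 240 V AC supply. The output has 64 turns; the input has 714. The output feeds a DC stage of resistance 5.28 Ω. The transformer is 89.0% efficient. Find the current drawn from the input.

V_out = 240 × 64/714 = 21.513 V.
I_out = V_out/R = 21.513/5.28 = 4.0744 A.
P_out = V_out I_out = 21.513 × 4.0744 = 87.650 W.
P_in = P_out/η = 87.650/0.890 = 98.483 W.
I_in = P_in/V_in = 98.483/240 = 0.410 A.

I_in ≈ 0.410 A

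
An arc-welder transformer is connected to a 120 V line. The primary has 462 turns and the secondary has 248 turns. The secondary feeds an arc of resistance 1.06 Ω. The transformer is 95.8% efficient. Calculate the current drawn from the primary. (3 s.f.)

V_s = 120 × 248/462 = 64.416 V.
I_s = V_s/R = 64.416/1.06 = 60.769 A.
P_out = V_s I_s = 64.416 × 60.769 = 3914.5 W.
P_in = P_out/η = 3914.5/0.958 = 4086.1 W.
I_p = P_in/V_p = 4086.1/120 = 34.1 A.

I_p ≈ 34.1 A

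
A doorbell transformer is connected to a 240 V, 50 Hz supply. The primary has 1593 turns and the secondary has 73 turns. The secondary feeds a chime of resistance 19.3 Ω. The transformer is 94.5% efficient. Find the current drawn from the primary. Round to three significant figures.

V_s = 240 × 73/1593 = 10.998 V.
I_s = V_s/R = 10.998/19.3 = 0.56985 A.
P_out = V_s I_s = 10.998 × 0.56985 = 6.2673 W.
P_in = P_out/η = 6.2673/0.945 = 6.6320 W.
I_p = P_in/V_p = 6.6320/240 = 0.0276 A.

I_p ≈ 0.0276 A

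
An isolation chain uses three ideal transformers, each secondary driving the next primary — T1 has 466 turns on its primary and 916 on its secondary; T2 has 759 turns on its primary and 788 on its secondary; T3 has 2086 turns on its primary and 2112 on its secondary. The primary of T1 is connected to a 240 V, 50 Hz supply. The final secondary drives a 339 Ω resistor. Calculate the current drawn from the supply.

I_supply ≈ 3.02 A

Secondary of T1: V = 240.00 × 916/466 = 471.76 V.
Secondary of T2: V = 471.76 × 788/759 = 489.78 V.
Secondary of T3: V = 489.78 × 2112/2086 = 495.89 V.
I_load = 495.89/339 = 1.4628 A, so P_out = 495.89 × 1.4628 = 725.39 W.
All ideal ⇒ P_in = P_out, so I_supply = 725.39/240 = 3.02 A.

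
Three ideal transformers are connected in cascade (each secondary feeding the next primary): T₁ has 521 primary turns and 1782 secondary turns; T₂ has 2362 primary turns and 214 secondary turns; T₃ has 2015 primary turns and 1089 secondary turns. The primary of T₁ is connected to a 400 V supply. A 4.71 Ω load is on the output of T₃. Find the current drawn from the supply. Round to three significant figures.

Secondary of T₁: V = 400.00 × 1782/521 = 1368.1 V.
Secondary of T₂: V = 1368.1 × 214/2362 = 123.95 V.
Secondary of T₃: V = 123.95 × 1089/2015 = 66.991 V.
I_load = 66.991/4.71 = 14.223 A, so P_out = 66.991 × 14.223 = 952.82 W.
All ideal ⇒ P_in = P_out, so I_supply = 952.82/400 = 2.38 A.

I_supply ≈ 2.38 A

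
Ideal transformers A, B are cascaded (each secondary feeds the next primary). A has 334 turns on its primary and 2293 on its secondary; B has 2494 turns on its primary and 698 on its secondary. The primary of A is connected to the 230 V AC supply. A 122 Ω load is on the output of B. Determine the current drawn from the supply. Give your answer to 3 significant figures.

Secondary of A: V = 230.00 × 2293/334 = 1579.0 V.
Secondary of B: V = 1579.0 × 698/2494 = 441.92 V.
I_load = 441.92/122 = 3.6223 A, so P_out = 441.92 × 3.6223 = 1600.8 W.
All ideal ⇒ P_in = P_out, so I_supply = 1600.8/230 = 6.96 A.

I_supply ≈ 6.96 A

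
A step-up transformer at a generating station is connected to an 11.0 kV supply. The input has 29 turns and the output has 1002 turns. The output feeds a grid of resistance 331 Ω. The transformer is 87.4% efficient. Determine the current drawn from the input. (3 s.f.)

V_out = 11000 × 1002/29 = 380070 V.
I_out = V_out/R = 380070/331 = 1148.2 A.
P_out = V_out I_out = 380070 × 1148.2 = 4.3641×10^8 W.
P_in = P_out/η = 4.3641×10^8/0.874 = 4.9933×10^8 W.
I_in = P_in/V_in = 4.9933×10^8/11000 = 45400 A.

I_in ≈ 45400 A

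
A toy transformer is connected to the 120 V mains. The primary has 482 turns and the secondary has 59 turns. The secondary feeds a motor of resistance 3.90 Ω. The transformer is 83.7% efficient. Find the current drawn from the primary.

I_p ≈ 0.551 A

V_s = 120 × 59/482 = 14.689 V.
I_s = V_s/R = 14.689/3.90 = 3.7664 A.
P_out = V_s I_s = 14.689 × 3.7664 = 55.323 W.
P_in = P_out/η = 55.323/0.837 = 66.097 W.
I_p = P_in/V_p = 66.097/120 = 0.551 A.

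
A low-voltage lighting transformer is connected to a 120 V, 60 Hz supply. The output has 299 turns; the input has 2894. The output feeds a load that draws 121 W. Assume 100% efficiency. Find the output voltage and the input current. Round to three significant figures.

V_out ≈ 12.4 V, I_in ≈ 1.01 A

V_out = V_in × N_out/N_in = 120 × 299/2894 = 12.398 V.
I_out = P/V_out = 121/12.398 = 9.7596 A.
I_in = I_out × N_out/N_in = 9.7596 × 299/2894 = 1.01 A.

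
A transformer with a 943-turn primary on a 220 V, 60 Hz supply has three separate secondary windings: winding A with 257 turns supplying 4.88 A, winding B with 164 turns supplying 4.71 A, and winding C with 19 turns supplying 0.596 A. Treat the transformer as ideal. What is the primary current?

V_A = 220 × 257/943 = 59.958 V; V_B = 220 × 164/943 = 38.261 V; V_C = 220 × 19/943 = 4.4327 V.
P_out = V_A I_A + V_B I_B + V_C I_C = 59.958×4.88 + 38.261×4.71 + 4.4327×0.596 = 292.59 + 180.21 + 2.6419 = 475.44 W.
Ideal ⇒ P_in = P_out, so I_p = P_out/V_p = 475.44/220 = 2.16 A.

I_p ≈ 2.16 A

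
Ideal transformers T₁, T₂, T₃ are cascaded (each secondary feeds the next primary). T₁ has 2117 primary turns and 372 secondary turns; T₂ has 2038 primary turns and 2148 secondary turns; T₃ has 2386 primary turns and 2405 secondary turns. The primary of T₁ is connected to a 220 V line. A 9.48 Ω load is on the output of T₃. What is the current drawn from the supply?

After T₁: V = 220.00 × 372/2117 = 38.658 V.
After T₂: V = 38.658 × 2148/2038 = 40.745 V.
After T₃: V = 40.745 × 2405/2386 = 41.070 V.
I_load = 41.070/9.48 = 4.3322 A, so P_out = 41.070 × 4.3322 = 177.92 W.
All ideal ⇒ P_in = P_out, so I_supply = 177.92/220 = 0.809 A.

I_supply ≈ 0.809 A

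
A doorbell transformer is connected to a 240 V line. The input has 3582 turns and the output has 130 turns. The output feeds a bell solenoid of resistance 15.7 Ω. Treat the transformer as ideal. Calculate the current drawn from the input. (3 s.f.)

I_in ≈ 0.0201 A

V_out = V_in × N_out/N_in = 240 × 130/3582 = 8.7102 V.
I_out = V_out/R = 8.7102/15.7 = 0.55479 A.
For an ideal transformer I_in N_in = I_out N_out, so I_in = 0.55479 × 130/3582 = 0.0201 A.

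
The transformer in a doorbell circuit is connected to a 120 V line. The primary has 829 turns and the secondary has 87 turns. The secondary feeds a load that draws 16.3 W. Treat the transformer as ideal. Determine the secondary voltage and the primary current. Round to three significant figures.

V_s ≈ 12.6 V, I_p ≈ 0.136 A

V_s = V_p × N_s/N_p = 120 × 87/829 = 12.593 V.
I_s = P/V_s = 16.3/12.593 = 1.2943 A.
I_p = I_s × N_s/N_p = 1.2943 × 87/829 = 0.136 A.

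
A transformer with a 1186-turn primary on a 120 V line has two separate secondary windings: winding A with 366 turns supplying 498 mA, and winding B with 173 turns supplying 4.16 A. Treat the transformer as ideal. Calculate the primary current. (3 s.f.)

V_A = 120 × 366/1186 = 37.032 V; V_B = 120 × 173/1186 = 17.504 V.
P_out = V_A I_A + V_B I_B = 37.032×0.498 + 17.504×4.16 = 18.442 + 72.818 = 91.259 W.
Ideal ⇒ P_in = P_out, so I_p = P_out/V_p = 91.259/120 = 0.760 A.

I_p ≈ 0.760 A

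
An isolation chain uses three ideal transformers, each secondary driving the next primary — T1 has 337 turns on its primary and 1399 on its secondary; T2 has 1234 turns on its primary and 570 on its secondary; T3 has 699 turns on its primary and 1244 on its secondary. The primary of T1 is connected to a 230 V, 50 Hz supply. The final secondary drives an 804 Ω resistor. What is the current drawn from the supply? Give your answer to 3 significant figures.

I_supply ≈ 3.33 A

After T1: V = 230.00 × 1399/337 = 954.81 V.
After T2: V = 954.81 × 570/1234 = 441.04 V.
After T3: V = 441.04 × 1244/699 = 784.91 V.
I_load = 784.91/804 = 0.97625 A, so P_out = 784.91 × 0.97625 = 766.27 W.
All ideal ⇒ P_in = P_out, so I_supply = 766.27/230 = 3.33 A.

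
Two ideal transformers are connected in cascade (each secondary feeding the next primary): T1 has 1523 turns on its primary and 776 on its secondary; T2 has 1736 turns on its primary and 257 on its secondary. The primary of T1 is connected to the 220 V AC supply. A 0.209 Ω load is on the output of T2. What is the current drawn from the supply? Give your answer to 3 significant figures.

I_supply ≈ 5.99 A

After T1: V = 220.00 × 776/1523 = 112.09 V.
After T2: V = 112.09 × 257/1736 = 16.595 V.
I_load = 16.595/0.209 = 79.400 A, so P_out = 16.595 × 79.400 = 1317.6 W.
All ideal ⇒ P_in = P_out, so I_supply = 1317.6/220 = 5.99 A.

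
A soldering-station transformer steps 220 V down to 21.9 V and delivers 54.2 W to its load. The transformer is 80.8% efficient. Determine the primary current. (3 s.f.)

I_p ≈ 0.305 A

P_in = P_out/η = 54.2/0.808 = 67.079 W.
I_p = P_in/V_p = 67.079/220 = 0.305 A.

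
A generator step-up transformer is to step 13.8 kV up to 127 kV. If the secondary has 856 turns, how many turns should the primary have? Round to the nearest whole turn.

N_p/N_s = V_p/V_s, so N_p = 856 × 13800/127000 = 93.0 ≈ 93 turns.

N_p = 93 turns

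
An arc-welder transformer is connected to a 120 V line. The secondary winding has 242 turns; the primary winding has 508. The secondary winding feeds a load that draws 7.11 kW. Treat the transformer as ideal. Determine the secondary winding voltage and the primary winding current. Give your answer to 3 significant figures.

V_s = V_p × N_s/N_p = 120 × 242/508 = 57.165 V.
I_s = P/V_s = 7110/57.165 = 124.38 A.
I_p = I_s × N_s/N_p = 124.38 × 242/508 = 59.2 A.

V_s ≈ 57.2 V, I_p ≈ 59.2 A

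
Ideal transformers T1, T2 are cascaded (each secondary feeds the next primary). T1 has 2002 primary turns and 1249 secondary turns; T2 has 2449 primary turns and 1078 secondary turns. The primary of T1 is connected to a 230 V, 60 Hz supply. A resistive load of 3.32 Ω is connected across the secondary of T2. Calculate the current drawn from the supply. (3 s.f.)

Secondary of T1: V = 230.00 × 1249/2002 = 143.49 V.
Secondary of T2: V = 143.49 × 1078/2449 = 63.162 V.
I_load = 63.162/3.32 = 19.025 A, so P_out = 63.162 × 19.025 = 1201.6 W.
All ideal ⇒ P_in = P_out, so I_supply = 1201.6/230 = 5.22 A.

I_supply ≈ 5.22 A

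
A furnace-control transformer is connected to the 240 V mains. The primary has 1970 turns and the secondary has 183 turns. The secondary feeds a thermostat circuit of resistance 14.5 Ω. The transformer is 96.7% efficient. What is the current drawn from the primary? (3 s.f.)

V_s = 240 × 183/1970 = 22.294 V.
I_s = V_s/R = 22.294/14.5 = 1.5375 A.
P_out = V_s I_s = 22.294 × 1.5375 = 34.279 W.
P_in = P_out/η = 34.279/0.967 = 35.448 W.
I_p = P_in/V_p = 35.448/240 = 0.148 A.

I_p ≈ 0.148 A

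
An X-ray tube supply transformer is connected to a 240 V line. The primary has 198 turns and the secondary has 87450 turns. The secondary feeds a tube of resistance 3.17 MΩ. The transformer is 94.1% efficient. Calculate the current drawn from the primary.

I_p ≈ 15.7 A

V_s = 240 × 87450/198 = 106000 V.
I_s = V_s/R = 106000/(3.17×10^6) = 0.033438 A.
P_out = V_s I_s = 106000 × 0.033438 = 3544.5 W.
P_in = P_out/η = 3544.5/0.941 = 3766.7 W.
I_p = P_in/V_p = 3766.7/240 = 15.7 A.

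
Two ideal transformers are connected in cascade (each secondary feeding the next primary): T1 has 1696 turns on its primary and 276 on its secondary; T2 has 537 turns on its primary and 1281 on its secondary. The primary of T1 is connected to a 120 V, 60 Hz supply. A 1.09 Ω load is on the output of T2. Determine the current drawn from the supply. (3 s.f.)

After T1: V = 120.00 × 276/1696 = 19.528 V.
After T2: V = 19.528 × 1281/537 = 46.584 V.
I_load = 46.584/1.09 = 42.738 A, so P_out = 46.584 × 42.738 = 1990.9 W.
All ideal ⇒ P_in = P_out, so I_supply = 1990.9/120 = 16.6 A.

I_supply ≈ 16.6 A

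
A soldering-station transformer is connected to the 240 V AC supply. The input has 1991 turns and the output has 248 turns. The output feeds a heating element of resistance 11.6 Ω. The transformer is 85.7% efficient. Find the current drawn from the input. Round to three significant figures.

I_in ≈ 0.375 A

V_out = 240 × 248/1991 = 29.895 V.
I_out = V_out/R = 29.895/11.6 = 2.5771 A.
P_out = V_out I_out = 29.895 × 2.5771 = 77.042 W.
P_in = P_out/η = 77.042/0.857 = 89.897 W.
I_in = P_in/V_in = 89.897/240 = 0.375 A.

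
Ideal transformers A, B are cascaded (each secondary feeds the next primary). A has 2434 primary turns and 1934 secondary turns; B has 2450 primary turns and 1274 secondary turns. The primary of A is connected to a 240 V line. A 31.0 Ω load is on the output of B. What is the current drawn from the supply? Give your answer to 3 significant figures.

After A: V = 240.00 × 1934/2434 = 190.70 V.
After B: V = 190.70 × 1274/2450 = 99.163 V.
I_load = 99.163/31.0 = 3.1988 A, so P_out = 99.163 × 3.1988 = 317.20 W.
All ideal ⇒ P_in = P_out, so I_supply = 317.20/240 = 1.32 A.

I_supply ≈ 1.32 A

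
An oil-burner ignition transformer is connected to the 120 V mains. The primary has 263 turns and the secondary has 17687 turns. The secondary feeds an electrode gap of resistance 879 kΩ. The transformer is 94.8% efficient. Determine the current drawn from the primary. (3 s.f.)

I_p ≈ 0.651 A

V_s = 120 × 17687/263 = 8070.1 V.
I_s = V_s/R = 8070.1/879000 = 0.0091810 A.
P_out = V_s I_s = 8070.1 × 0.0091810 = 74.092 W.
P_in = P_out/η = 74.092/0.948 = 78.156 W.
I_p = P_in/V_p = 78.156/120 = 0.651 A.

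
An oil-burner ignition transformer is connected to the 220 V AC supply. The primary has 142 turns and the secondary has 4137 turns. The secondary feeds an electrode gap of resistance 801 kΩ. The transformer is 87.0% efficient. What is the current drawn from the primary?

I_p ≈ 0.268 A

V_s = 220 × 4137/142 = 6409.4 V.
I_s = V_s/R = 6409.4/801000 = 0.0080018 A.
P_out = V_s I_s = 6409.4 × 0.0080018 = 51.287 W.
P_in = P_out/η = 51.287/0.870 = 58.951 W.
I_p = P_in/V_p = 58.951/220 = 0.268 A.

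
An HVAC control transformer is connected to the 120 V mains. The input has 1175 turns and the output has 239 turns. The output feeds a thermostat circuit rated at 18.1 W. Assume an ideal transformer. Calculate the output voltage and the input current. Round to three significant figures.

V_out = V_in × N_out/N_in = 120 × 239/1175 = 24.409 V.
I_out = P/V_out = 18.1/24.409 = 0.74154 A.
I_in = I_out × N_out/N_in = 0.74154 × 239/1175 = 0.151 A.

V_out ≈ 24.4 V, I_in ≈ 0.151 A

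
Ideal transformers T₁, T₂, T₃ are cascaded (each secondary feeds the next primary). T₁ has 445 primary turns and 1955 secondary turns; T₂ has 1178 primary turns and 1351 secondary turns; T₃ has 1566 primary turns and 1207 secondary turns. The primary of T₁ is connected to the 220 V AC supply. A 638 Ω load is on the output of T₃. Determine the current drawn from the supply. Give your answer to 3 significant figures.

I_supply ≈ 5.20 A

After T₁: V = 220.00 × 1955/445 = 966.52 V.
After T₂: V = 966.52 × 1351/1178 = 1108.5 V.
After T₃: V = 1108.5 × 1207/1566 = 854.35 V.
I_load = 854.35/638 = 1.3391 A, so P_out = 854.35 × 1.3391 = 1144.1 W.
All ideal ⇒ P_in = P_out, so I_supply = 1144.1/220 = 5.20 A.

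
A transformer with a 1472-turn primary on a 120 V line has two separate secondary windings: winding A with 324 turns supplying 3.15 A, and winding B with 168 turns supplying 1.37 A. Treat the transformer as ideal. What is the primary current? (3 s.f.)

V_A = 120 × 324/1472 = 26.413 V; V_B = 120 × 168/1472 = 13.696 V.
P_out = V_A I_A + V_B I_B = 26.413×3.15 + 13.696×1.37 = 83.201 + 18.763 = 101.96 W.
Ideal ⇒ P_in = P_out, so I_p = P_out/V_p = 101.96/120 = 0.850 A.

I_p ≈ 0.850 A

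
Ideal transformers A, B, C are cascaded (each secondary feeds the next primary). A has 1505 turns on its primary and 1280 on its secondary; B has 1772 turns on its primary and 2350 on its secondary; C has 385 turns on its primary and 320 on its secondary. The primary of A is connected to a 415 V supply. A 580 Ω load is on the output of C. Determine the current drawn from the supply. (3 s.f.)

After A: V = 415.00 × 1280/1505 = 352.96 V.
After B: V = 352.96 × 2350/1772 = 468.09 V.
After C: V = 468.09 × 320/385 = 389.06 V.
I_load = 389.06/580 = 0.67079 A, so P_out = 389.06 × 0.67079 = 260.98 W.
All ideal ⇒ P_in = P_out, so I_supply = 260.98/415 = 0.629 A.

I_supply ≈ 0.629 A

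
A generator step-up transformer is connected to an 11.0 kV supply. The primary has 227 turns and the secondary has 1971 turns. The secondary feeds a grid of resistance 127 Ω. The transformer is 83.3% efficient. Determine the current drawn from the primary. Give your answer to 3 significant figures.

V_s = 11000 × 1971/227 = 95511 V.
I_s = V_s/R = 95511/127 = 752.06 A.
P_out = V_s I_s = 95511 × 752.06 = 7.1830×10^7 W.
P_in = P_out/η = 7.1830×10^7/0.833 = 8.6230×10^7 W.
I_p = P_in/V_p = 8.6230×10^7/11000 = 7840 A.

I_p ≈ 7840 A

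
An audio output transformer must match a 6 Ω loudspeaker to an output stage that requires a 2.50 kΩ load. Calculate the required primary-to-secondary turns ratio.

Z_p/Z_s = (N_p/N_s)², so N_p/N_s = √(2500/6) = √417 = 20.4.

N_p/N_s ≈ 20.4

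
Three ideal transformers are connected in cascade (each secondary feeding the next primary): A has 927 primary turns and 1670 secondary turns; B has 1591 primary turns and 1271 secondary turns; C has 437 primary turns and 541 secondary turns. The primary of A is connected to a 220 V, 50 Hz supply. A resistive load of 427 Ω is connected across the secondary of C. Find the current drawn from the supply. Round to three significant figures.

I_supply ≈ 1.64 A

After A: V = 220.00 × 1670/927 = 396.33 V.
After B: V = 396.33 × 1271/1591 = 316.62 V.
After C: V = 316.62 × 541/437 = 391.97 V.
I_load = 391.97/427 = 0.91796 A, so P_out = 391.97 × 0.91796 = 359.81 W.
All ideal ⇒ P_in = P_out, so I_supply = 359.81/220 = 1.64 A.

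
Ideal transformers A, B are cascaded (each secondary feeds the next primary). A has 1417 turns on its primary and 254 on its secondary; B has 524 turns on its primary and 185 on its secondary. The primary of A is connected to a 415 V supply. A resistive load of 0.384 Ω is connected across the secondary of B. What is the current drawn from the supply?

I_supply ≈ 4.33 A

After A: V = 415.00 × 254/1417 = 74.390 V.
After B: V = 74.390 × 185/524 = 26.263 V.
I_load = 26.263/0.384 = 68.395 A, so P_out = 26.263 × 68.395 = 1796.3 W.
All ideal ⇒ P_in = P_out, so I_supply = 1796.3/415 = 4.33 A.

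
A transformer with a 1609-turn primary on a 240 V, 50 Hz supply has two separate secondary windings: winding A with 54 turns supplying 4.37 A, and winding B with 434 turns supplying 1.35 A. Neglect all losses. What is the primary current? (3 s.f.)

I_p ≈ 0.511 A

V_A = 240 × 54/1609 = 8.0547 V; V_B = 240 × 434/1609 = 64.736 V.
P_out = V_A I_A + V_B I_B = 8.0547×4.37 + 64.736×1.35 = 35.199 + 87.393 = 122.59 W.
Ideal ⇒ P_in = P_out, so I_p = P_out/V_p = 122.59/240 = 0.511 A.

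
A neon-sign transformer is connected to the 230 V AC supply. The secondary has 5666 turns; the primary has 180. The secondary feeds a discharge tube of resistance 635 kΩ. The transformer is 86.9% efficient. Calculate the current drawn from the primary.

V_s = 230 × 5666/180 = 7239.9 V.
I_s = V_s/R = 7239.9/635000 = 0.011401 A.
P_out = V_s I_s = 7239.9 × 0.011401 = 82.545 W.
P_in = P_out/η = 82.545/0.869 = 94.988 W.
I_p = P_in/V_p = 94.988/230 = 0.413 A.

I_p ≈ 0.413 A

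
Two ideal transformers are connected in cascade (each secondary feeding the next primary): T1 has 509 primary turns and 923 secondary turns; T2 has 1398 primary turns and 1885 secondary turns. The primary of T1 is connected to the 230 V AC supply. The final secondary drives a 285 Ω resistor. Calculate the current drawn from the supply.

Secondary of T1: V = 230.00 × 923/509 = 417.07 V.
Secondary of T2: V = 417.07 × 1885/1398 = 562.36 V.
I_load = 562.36/285 = 1.9732 A, so P_out = 562.36 × 1.9732 = 1109.7 W.
All ideal ⇒ P_in = P_out, so I_supply = 1109.7/230 = 4.82 A.

I_supply ≈ 4.82 A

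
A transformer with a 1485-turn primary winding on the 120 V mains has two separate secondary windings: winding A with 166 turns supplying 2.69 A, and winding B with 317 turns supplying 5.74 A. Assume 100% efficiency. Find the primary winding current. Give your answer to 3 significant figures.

V_A = 120 × 166/1485 = 13.414 V; V_B = 120 × 317/1485 = 25.616 V.
P_out = V_A I_A + V_B I_B = 13.414×2.69 + 25.616×5.74 = 36.084 + 147.04 = 183.12 W.
Ideal ⇒ P_in = P_out, so I_p = P_out/V_p = 183.12/120 = 1.53 A.

I_p ≈ 1.53 A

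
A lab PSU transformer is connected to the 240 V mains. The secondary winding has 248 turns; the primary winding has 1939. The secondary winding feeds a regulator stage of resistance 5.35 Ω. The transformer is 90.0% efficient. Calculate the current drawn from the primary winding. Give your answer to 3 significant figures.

V_s = 240 × 248/1939 = 30.696 V.
I_s = V_s/R = 30.696/5.35 = 5.7376 A.
P_out = V_s I_s = 30.696 × 5.7376 = 176.12 W.
P_in = P_out/η = 176.12/0.900 = 195.69 W.
I_p = P_in/V_p = 195.69/240 = 0.815 A.

I_p ≈ 0.815 A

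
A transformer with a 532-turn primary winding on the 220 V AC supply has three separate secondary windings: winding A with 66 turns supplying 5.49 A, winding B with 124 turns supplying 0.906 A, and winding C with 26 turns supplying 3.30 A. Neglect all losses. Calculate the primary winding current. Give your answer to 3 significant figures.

V_A = 220 × 66/532 = 27.293 V; V_B = 220 × 124/532 = 51.278 V; V_C = 220 × 26/532 = 10.752 V.
P_out = V_A I_A + V_B I_B + V_C I_C = 27.293×5.49 + 51.278×0.906 + 10.752×3.30 = 149.84 + 46.458 + 35.481 = 231.78 W.
Ideal ⇒ P_in = P_out, so I_p = P_out/V_p = 231.78/220 = 1.05 A.

I_p ≈ 1.05 A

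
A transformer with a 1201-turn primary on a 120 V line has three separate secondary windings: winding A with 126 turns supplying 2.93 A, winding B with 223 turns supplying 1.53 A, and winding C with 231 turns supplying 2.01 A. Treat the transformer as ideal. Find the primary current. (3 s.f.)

V_A = 120 × 126/1201 = 12.590 V; V_B = 120 × 223/1201 = 22.281 V; V_C = 120 × 231/1201 = 23.081 V.
P_out = V_A I_A + V_B I_B + V_C I_C = 12.590×2.93 + 22.281×1.53 + 23.081×2.01 = 36.887 + 34.091 + 46.392 = 117.37 W.
Ideal ⇒ P_in = P_out, so I_p = P_out/V_p = 117.37/120 = 0.978 A.

I_p ≈ 0.978 A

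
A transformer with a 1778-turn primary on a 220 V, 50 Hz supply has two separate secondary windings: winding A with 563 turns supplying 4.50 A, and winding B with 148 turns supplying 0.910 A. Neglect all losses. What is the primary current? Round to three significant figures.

I_p ≈ 1.50 A

V_A = 220 × 563/1778 = 69.663 V; V_B = 220 × 148/1778 = 18.313 V.
P_out = V_A I_A + V_B I_B = 69.663×4.50 + 18.313×0.910 = 313.48 + 16.665 = 330.15 W.
Ideal ⇒ P_in = P_out, so I_p = P_out/V_p = 330.15/220 = 1.50 A.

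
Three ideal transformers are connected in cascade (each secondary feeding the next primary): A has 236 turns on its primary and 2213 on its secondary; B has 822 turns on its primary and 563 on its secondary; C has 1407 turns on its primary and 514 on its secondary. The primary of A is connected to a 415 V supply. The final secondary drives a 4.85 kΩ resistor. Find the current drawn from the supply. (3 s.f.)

After A: V = 415.00 × 2213/236 = 3891.5 V.
After B: V = 3891.5 × 563/822 = 2665.3 V.
After C: V = 2665.3 × 514/1407 = 973.70 V.
I_load = 973.70/4850 = 0.20076 A, so P_out = 973.70 × 0.20076 = 195.48 W.
All ideal ⇒ P_in = P_out, so I_supply = 195.48/415 = 0.471 A.

I_supply ≈ 0.471 A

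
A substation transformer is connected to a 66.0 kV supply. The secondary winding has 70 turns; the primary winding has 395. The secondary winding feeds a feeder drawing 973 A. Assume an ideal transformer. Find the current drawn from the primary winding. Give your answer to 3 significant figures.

I_p ≈ 172 A

For an ideal transformer I_p N_p = I_s N_s, so I_p = 973 × 70/395 = 172 A.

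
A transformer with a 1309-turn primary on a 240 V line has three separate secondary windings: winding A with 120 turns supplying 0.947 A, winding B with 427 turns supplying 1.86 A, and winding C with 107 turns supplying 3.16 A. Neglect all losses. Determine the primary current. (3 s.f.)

I_p ≈ 0.952 A

V_A = 240 × 120/1309 = 22.002 V; V_B = 240 × 427/1309 = 78.289 V; V_C = 240 × 107/1309 = 19.618 V.
P_out = V_A I_A + V_B I_B + V_C I_C = 22.002×0.947 + 78.289×1.86 + 19.618×3.16 = 20.835 + 145.62 + 61.993 = 228.45 W.
Ideal ⇒ P_in = P_out, so I_p = P_out/V_p = 228.45/240 = 0.952 A.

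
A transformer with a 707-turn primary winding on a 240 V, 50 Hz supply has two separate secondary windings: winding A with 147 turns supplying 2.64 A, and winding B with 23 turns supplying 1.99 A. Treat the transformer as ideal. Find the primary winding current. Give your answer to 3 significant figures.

I_p ≈ 0.614 A

V_A = 240 × 147/707 = 49.901 V; V_B = 240 × 23/707 = 7.8076 V.
P_out = V_A I_A + V_B I_B = 49.901×2.64 + 7.8076×1.99 = 131.74 + 15.537 = 147.28 W.
Ideal ⇒ P_in = P_out, so I_p = P_out/V_p = 147.28/240 = 0.614 A.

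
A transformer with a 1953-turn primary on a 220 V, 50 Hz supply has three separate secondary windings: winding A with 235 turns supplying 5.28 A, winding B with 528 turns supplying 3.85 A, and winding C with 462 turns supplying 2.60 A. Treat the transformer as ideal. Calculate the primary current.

I_p ≈ 2.29 A

V_A = 220 × 235/1953 = 26.472 V; V_B = 220 × 528/1953 = 59.478 V; V_C = 220 × 462/1953 = 52.043 V.
P_out = V_A I_A + V_B I_B + V_C I_C = 26.472×5.28 + 59.478×3.85 + 52.043×2.60 = 139.77 + 228.99 + 135.31 = 504.07 W.
Ideal ⇒ P_in = P_out, so I_p = P_out/V_p = 504.07/220 = 2.29 A.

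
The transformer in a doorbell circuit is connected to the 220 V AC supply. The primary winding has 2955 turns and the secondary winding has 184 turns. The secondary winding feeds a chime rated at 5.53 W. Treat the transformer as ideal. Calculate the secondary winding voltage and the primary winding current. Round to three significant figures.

V_s ≈ 13.7 V, I_p ≈ 0.0251 A

V_s = V_p × N_s/N_p = 220 × 184/2955 = 13.699 V.
I_s = P/V_s = 5.53/13.699 = 0.40368 A.
I_p = I_s × N_s/N_p = 0.40368 × 184/2955 = 0.0251 A.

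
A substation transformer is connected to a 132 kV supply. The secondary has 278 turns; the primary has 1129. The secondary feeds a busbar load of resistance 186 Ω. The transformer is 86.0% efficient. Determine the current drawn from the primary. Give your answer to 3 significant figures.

V_s = 132000 × 278/1129 = 32503 V.
I_s = V_s/R = 32503/186 = 174.75 A.
P_out = V_s I_s = 32503 × 174.75 = 5.6798×10^6 W.
P_in = P_out/η = 5.6798×10^6/0.860 = 6.6045×10^6 W.
I_p = P_in/V_p = 6.6045×10^6/132000 = 50.0 A.

I_p ≈ 50.0 A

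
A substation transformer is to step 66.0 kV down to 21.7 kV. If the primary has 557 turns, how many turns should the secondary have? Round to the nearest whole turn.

N_s/N_p = V_s/V_p, so N_s = 557 × 21700/66000 = 183.1 ≈ 183 turns.

N_s = 183 turns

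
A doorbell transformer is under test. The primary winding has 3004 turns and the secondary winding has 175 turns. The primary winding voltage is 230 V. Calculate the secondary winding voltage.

V_s/V_p = N_s/N_p, so V_s = 230 × 175/3004 = 13.4 V.

V_s ≈ 13.4 V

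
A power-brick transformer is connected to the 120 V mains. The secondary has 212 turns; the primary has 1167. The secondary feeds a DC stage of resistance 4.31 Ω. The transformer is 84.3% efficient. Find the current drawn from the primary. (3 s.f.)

V_s = 120 × 212/1167 = 21.799 V.
I_s = V_s/R = 21.799/4.31 = 5.0579 A.
P_out = V_s I_s = 21.799 × 5.0579 = 110.26 W.
P_in = P_out/η = 110.26/0.843 = 130.79 W.
I_p = P_in/V_p = 130.79/120 = 1.09 A.

I_p ≈ 1.09 A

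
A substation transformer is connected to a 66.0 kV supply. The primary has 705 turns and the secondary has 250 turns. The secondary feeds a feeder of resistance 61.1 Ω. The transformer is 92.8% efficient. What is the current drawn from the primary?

V_s = 66000 × 250/705 = 23404 V.
I_s = V_s/R = 23404/61.1 = 383.05 A.
P_out = V_s I_s = 23404 × 383.05 = 8.9650×10^6 W.
P_in = P_out/η = 8.9650×10^6/0.928 = 9.6605×10^6 W.
I_p = P_in/V_p = 9.6605×10^6/66000 = 146 A.

I_p ≈ 146 A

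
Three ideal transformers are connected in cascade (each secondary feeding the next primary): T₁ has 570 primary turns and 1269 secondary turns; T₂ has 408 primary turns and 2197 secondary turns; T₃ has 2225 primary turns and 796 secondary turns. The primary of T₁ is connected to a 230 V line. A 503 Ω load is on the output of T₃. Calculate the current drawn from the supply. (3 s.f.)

I_supply ≈ 8.41 A

After T₁: V = 230.00 × 1269/570 = 512.05 V.
After T₂: V = 512.05 × 2197/408 = 2757.3 V.
After T₃: V = 2757.3 × 796/2225 = 986.43 V.
I_load = 986.43/503 = 1.9611 A, so P_out = 986.43 × 1.9611 = 1934.5 W.
All ideal ⇒ P_in = P_out, so I_supply = 1934.5/230 = 8.41 A.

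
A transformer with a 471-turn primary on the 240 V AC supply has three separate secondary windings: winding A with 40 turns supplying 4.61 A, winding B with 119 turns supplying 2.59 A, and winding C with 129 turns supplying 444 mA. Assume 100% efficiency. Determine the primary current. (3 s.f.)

I_p ≈ 1.17 A

V_A = 240 × 40/471 = 20.382 V; V_B = 240 × 119/471 = 60.637 V; V_C = 240 × 129/471 = 65.732 V.
P_out = V_A I_A + V_B I_B + V_C I_C = 20.382×4.61 + 60.637×2.59 + 65.732×0.444 = 93.962 + 157.05 + 29.185 = 280.20 W.
Ideal ⇒ P_in = P_out, so I_p = P_out/V_p = 280.20/240 = 1.17 A.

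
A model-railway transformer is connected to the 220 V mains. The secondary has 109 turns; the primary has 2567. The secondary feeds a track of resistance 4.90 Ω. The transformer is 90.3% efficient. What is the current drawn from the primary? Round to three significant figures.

I_p ≈ 0.0896 A

V_s = 220 × 109/2567 = 9.3416 V.
I_s = V_s/R = 9.3416/4.90 = 1.9065 A.
P_out = V_s I_s = 9.3416 × 1.9065 = 17.809 W.
P_in = P_out/η = 17.809/0.903 = 19.723 W.
I_p = P_in/V_p = 19.723/220 = 0.0896 A.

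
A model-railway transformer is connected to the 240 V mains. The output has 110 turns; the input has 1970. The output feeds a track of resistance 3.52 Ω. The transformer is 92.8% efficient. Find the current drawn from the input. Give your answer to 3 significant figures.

I_in ≈ 0.229 A

V_out = 240 × 110/1970 = 13.401 V.
I_out = V_out/R = 13.401/3.52 = 3.8071 A.
P_out = V_out I_out = 13.401 × 3.8071 = 51.019 W.
P_in = P_out/η = 51.019/0.928 = 54.977 W.
I_in = P_in/V_in = 54.977/240 = 0.229 A.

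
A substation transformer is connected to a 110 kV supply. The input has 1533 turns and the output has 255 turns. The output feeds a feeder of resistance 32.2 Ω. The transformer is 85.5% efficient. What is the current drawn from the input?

V_out = 110000 × 255/1533 = 18297 V.
I_out = V_out/R = 18297/32.2 = 568.24 A.
P_out = V_out I_out = 18297 × 568.24 = 1.0397×10^7 W.
P_in = P_out/η = 1.0397×10^7/0.855 = 1.2161×10^7 W.
I_in = P_in/V_in = 1.2161×10^7/110000 = 111 A.

I_in ≈ 111 A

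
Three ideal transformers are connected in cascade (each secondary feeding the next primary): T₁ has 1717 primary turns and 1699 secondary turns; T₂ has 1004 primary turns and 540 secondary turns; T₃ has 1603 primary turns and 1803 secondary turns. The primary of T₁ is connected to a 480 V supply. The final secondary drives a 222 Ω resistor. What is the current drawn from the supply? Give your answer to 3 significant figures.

I_supply ≈ 0.775 A

After T₁: V = 480.00 × 1699/1717 = 474.97 V.
After T₂: V = 474.97 × 540/1004 = 255.46 V.
After T₃: V = 255.46 × 1803/1603 = 287.33 V.
I_load = 287.33/222 = 1.2943 A, so P_out = 287.33 × 1.2943 = 371.89 W.
All ideal ⇒ P_in = P_out, so I_supply = 371.89/480 = 0.775 A.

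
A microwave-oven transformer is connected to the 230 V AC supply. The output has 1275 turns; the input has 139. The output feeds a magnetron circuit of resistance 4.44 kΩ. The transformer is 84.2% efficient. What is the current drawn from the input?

I_in ≈ 5.18 A

V_out = 230 × 1275/139 = 2109.7 V.
I_out = V_out/R = 2109.7/4440 = 0.47516 A.
P_out = V_out I_out = 2109.7 × 0.47516 = 1002.5 W.
P_in = P_out/η = 1002.5/0.842 = 1190.6 W.
I_in = P_in/V_in = 1190.6/230 = 5.18 A.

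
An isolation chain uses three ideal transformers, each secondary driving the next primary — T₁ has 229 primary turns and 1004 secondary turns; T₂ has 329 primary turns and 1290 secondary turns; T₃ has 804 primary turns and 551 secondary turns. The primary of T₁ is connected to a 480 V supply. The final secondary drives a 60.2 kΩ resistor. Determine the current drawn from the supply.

Secondary of T₁: V = 480.00 × 1004/229 = 2104.5 V.
Secondary of T₂: V = 2104.5 × 1290/329 = 8251.5 V.
Secondary of T₃: V = 8251.5 × 551/804 = 5655.0 V.
I_load = 5655.0/60200 = 0.093936 A, so P_out = 5655.0 × 0.093936 = 531.20 W.
All ideal ⇒ P_in = P_out, so I_supply = 531.20/480 = 1.11 A.

I_supply ≈ 1.11 A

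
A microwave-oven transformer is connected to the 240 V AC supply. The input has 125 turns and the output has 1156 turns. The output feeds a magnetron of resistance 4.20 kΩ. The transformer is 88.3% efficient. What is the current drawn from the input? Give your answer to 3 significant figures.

V_out = 240 × 1156/125 = 2219.5 V.
I_out = V_out/R = 2219.5/4200 = 0.52846 A.
P_out = V_out I_out = 2219.5 × 0.52846 = 1172.9 W.
P_in = P_out/η = 1172.9/0.883 = 1328.3 W.
I_in = P_in/V_in = 1328.3/240 = 5.53 A.

I_in ≈ 5.53 A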